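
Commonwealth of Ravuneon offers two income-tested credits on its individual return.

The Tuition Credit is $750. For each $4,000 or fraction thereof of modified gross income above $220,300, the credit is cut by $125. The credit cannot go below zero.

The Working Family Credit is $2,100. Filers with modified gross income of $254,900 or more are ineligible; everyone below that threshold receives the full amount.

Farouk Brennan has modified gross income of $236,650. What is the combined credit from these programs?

$2,225

Tuition Credit: income exceeds $220,300 by $16,350, which is 5 full-or-partial $4,000 increments; reduction = 5 × $125 = $625, leaving $125.
Working Family Credit: $236,650 is below the $254,900 cutoff, so the full $2,100 applies.
Total: $125 + $2,100 = $2,225.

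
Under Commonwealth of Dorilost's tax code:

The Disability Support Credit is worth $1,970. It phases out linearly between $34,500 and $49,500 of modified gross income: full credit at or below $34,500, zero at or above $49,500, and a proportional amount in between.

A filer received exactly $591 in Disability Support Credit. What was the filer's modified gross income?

$45,000

$591 is 591/1,970 of the full $1,970, so 1,379/1,970 of the $15,000 range has been used: income = $34,500 + $15,000 × 1,379/1,970 = $45,000.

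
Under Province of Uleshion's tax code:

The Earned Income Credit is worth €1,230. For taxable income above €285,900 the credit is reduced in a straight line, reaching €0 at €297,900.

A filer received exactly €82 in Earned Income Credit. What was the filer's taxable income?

€82 is 82/1,230 of the full €1,230, so 1,148/1,230 of the €12,000 range has been used: income = €285,900 + €12,000 × 1,148/1,230 = €297,100.

€297,100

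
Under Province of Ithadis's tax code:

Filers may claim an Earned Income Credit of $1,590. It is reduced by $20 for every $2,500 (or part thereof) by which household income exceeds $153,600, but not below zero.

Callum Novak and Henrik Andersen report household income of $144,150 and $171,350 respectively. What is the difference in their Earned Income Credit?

$160

Callum ($144,150): Earned Income Credit: $144,150 is at or below the $153,600 threshold, so the full $1,590 applies.
Henrik ($171,350): Earned Income Credit: income exceeds $153,600 by $17,750, which is 8 full-or-partial $2,500 increments; reduction = 8 × $20 = $160, leaving $1,430.
Difference: |$1,590 − $1,430| = $160.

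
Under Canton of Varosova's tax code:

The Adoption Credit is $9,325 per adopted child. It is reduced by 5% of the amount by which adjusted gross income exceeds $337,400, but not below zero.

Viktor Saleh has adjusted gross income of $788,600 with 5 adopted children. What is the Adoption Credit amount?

$24,065

Adoption Credit: base = 5 × $9,325 = $46,625. 5% of the $451,200 excess over $337,400 is $22,560; credit = $46,625 − $22,560 = $24,065.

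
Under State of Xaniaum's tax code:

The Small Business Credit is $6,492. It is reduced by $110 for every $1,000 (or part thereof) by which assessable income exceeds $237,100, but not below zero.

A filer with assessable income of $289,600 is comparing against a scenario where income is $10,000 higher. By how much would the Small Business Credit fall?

$662

At $289,600 — income exceeds $237,100 by $52,500, which is 53 full-or-partial $1,000 increments; reduction = 53 × $110 = $5,830, leaving $662.
At $299,600 — income exceeds $237,100 by $62,500 → 63 increments × $110 = $6,930 ≥ base, so the credit is $0.
Lost: $662 − $0 = $662.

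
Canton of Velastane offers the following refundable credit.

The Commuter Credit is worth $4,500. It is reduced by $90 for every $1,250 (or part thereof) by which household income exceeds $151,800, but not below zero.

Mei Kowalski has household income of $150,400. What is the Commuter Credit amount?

$4,500

Commuter Credit: $150,400 is at or below the $151,800 threshold, so the full $4,500 applies.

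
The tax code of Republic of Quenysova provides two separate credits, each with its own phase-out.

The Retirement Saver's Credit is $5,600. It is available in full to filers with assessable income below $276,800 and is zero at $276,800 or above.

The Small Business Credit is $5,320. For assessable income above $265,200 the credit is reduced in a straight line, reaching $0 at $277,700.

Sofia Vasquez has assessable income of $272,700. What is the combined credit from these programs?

$7,728

Retirement Saver's Credit: $272,700 is below the $276,800 cutoff, so the full $5,600 applies.
Small Business Credit: $272,700 is $7,500 into a $12,500 phase-out range, leaving 5,000/12,500 of the credit: $5,320 × 5,000/12,500 = $2,128.
Total: $5,600 + $2,128 = $7,728.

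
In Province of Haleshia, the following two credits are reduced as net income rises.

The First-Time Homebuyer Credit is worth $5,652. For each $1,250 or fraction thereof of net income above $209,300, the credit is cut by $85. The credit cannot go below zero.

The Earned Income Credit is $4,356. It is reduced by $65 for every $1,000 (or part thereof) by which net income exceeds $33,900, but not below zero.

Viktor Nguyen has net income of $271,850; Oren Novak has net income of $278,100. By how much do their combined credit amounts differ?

$425

Viktor ($271,850): First-Time Homebuyer Credit: income exceeds $209,300 by $62,550, which is 51 full-or-partial $1,250 increments; reduction = 51 × $85 = $4,335, leaving $1,317. Earned Income Credit: income exceeds $33,900 by $237,950 → 238 increments × $65 = $15,470 ≥ base, so the credit is $0. total $1,317 + $0 = $1,317
Oren ($278,100): First-Time Homebuyer Credit: income exceeds $209,300 by $68,800, which is 56 full-or-partial $1,250 increments; reduction = 56 × $85 = $4,760, leaving $892. Earned Income Credit: income exceeds $33,900 by $244,200 → 245 increments × $65 = $15,925 ≥ base, so the credit is $0. total $892 + $0 = $892
Difference: |$1,317 − $892| = $425.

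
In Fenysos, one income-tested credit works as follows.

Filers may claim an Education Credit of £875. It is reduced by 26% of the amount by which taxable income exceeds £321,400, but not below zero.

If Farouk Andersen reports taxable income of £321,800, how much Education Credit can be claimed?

£771

Education Credit: 26% of the £400 excess over £321,400 is £104; credit = £875 − £104 = £771.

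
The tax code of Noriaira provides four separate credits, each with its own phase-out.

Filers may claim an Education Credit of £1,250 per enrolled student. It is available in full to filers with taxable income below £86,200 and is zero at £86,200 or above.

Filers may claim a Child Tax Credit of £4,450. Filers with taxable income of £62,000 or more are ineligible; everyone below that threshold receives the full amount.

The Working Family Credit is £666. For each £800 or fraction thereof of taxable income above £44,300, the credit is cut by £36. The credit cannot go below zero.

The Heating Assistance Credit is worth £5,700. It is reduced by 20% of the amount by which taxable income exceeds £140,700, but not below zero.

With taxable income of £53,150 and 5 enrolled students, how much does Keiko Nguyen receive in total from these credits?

Education Credit: base = 5 × £1,250 = £6,250. £53,150 is below the £86,200 cutoff, so the full £6,250 applies.
Child Tax Credit: £53,150 is below the £62,000 cutoff, so the full £4,450 applies.
Working Family Credit: income exceeds £44,300 by £8,850, which is 12 full-or-partial £800 increments; reduction = 12 × £36 = £432, leaving £234.
Heating Assistance Credit: £53,150 is at or below the £140,700 threshold, so the full £5,700 applies.
Total: £6,250 + £4,450 + £234 + £5,700 = £16,634.

£16,634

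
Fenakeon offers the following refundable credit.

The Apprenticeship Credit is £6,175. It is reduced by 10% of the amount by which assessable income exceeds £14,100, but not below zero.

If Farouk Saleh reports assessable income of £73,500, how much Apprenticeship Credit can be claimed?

£235

Apprenticeship Credit: 10% of the £59,400 excess over £14,100 is £5,940; credit = £6,175 − £5,940 = £235.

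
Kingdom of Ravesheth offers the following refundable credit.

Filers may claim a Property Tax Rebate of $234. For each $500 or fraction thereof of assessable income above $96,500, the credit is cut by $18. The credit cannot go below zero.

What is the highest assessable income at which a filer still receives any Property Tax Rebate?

After 12 increments the reduction is 12 × $18 = $216, leaving $18; one more increment wipes it out. Increment 12 ends at excess 12 × $500 = $6,000, so the highest qualifying income is $96,500 + $6,000 = $102,500.

$102,500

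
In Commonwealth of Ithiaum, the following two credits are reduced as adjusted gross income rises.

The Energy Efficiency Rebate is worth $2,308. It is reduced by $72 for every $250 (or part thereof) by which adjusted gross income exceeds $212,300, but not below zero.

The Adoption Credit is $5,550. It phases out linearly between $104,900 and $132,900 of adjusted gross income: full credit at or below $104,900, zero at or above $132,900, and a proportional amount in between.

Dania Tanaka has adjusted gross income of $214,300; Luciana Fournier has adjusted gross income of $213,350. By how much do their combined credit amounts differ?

$216

Dania ($214,300): Energy Efficiency Rebate: income exceeds $212,300 by $2,000, which is 8 full-or-partial $250 increments; reduction = 8 × $72 = $576, leaving $1,732. Adoption Credit: $214,300 is at or above $132,900, so the credit is $0. total $1,732 + $0 = $1,732
Luciana ($213,350): Energy Efficiency Rebate: income exceeds $212,300 by $1,050, which is 5 full-or-partial $250 increments; reduction = 5 × $72 = $360, leaving $1,948. Adoption Credit: $213,350 is at or above $132,900, so the credit is $0. total $1,948 + $0 = $1,948
Difference: |$1,732 − $1,948| = $216.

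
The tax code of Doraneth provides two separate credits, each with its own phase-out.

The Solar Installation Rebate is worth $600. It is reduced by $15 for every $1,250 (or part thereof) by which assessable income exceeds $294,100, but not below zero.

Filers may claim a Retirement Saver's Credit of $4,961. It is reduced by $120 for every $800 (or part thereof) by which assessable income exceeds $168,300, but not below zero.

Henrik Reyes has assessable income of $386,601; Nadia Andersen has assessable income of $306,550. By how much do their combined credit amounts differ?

$450

Henrik ($386,601): Solar Installation Rebate: income exceeds $294,100 by $92,501 → 75 increments × $15 = $1,125 ≥ base, so the credit is $0. Retirement Saver's Credit: income exceeds $168,300 by $218,301 → 273 increments × $120 = $32,760 ≥ base, so the credit is $0. total $0 + $0 = $0
Nadia ($306,550): Solar Installation Rebate: income exceeds $294,100 by $12,450, which is 10 full-or-partial $1,250 increments; reduction = 10 × $15 = $150, leaving $450. Retirement Saver's Credit: income exceeds $168,300 by $138,250 → 173 increments × $120 = $20,760 ≥ base, so the credit is $0. total $450 + $0 = $450
Difference: |$0 − $450| = $450.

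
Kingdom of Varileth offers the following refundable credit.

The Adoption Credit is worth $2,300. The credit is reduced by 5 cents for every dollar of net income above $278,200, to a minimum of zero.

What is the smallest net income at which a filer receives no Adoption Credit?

The credit falls by 5% of each dollar above $278,200, so it reaches zero when the excess is $2,300 / 5% = $46,000: income = $278,200 + $46,000 = $324,200.

$324,200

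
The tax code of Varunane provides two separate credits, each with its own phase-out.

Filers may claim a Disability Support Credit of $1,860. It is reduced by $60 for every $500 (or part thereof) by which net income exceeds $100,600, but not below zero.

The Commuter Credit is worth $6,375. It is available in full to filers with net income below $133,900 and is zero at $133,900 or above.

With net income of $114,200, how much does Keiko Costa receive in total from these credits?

Disability Support Credit: income exceeds $100,600 by $13,600, which is 28 full-or-partial $500 increments; reduction = 28 × $60 = $1,680, leaving $180.
Commuter Credit: $114,200 is below the $133,900 cutoff, so the full $6,375 applies.
Total: $180 + $6,375 = $6,555.

$6,555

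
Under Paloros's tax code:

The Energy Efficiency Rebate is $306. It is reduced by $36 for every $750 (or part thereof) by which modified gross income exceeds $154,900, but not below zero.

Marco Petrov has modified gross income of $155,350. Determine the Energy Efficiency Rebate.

Energy Efficiency Rebate: income exceeds $154,900 by $450, which is 1 full-or-partial $750 increment; reduction = 1 × $36 = $36, leaving $270.

$270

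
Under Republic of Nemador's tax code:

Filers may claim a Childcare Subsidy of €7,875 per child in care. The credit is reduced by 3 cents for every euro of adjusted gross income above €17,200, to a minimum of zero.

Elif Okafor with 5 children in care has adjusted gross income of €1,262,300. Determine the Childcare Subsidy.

Childcare Subsidy: base = 5 × €7,875 = €39,375. 3% of the €1,245,100 excess over €17,200 is €37,353; credit = €39,375 − €37,353 = €2,022.

€2,022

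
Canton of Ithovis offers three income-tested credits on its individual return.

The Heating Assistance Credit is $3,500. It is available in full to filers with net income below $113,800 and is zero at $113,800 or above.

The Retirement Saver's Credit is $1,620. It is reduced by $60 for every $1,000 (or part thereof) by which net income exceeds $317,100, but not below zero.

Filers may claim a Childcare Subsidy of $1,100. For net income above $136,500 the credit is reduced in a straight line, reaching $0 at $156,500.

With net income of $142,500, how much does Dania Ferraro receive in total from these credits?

$2,390

Heating Assistance Credit: $142,500 meets or exceeds the $113,800 cutoff, so the credit is $0.
Retirement Saver's Credit: $142,500 is at or below the $317,100 threshold, so the full $1,620 applies.
Childcare Subsidy: $142,500 is $6,000 into a $20,000 phase-out range, leaving 14,000/20,000 of the credit: $1,100 × 14,000/20,000 = $770.
Total: $0 + $1,620 + $770 = $2,390.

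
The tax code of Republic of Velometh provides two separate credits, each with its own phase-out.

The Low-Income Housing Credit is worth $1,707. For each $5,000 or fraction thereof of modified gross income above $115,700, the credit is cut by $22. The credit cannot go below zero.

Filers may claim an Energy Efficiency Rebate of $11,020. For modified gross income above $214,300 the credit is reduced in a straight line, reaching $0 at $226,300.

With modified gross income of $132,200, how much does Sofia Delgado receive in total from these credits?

$12,639

Low-Income Housing Credit: income exceeds $115,700 by $16,500, which is 4 full-or-partial $5,000 increments; reduction = 4 × $22 = $88, leaving $1,619.
Energy Efficiency Rebate: $132,200 is at or below the $214,300 threshold, so the full $11,020 applies.
Total: $1,619 + $11,020 = $12,639.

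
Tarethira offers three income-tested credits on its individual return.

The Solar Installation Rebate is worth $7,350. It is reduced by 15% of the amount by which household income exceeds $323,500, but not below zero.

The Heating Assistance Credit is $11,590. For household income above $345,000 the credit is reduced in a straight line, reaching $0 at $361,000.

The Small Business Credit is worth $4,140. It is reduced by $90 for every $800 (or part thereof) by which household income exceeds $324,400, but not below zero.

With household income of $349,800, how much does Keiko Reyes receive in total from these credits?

Solar Installation Rebate: 15% of the $26,300 excess over $323,500 is $3,945; credit = $7,350 − $3,945 = $3,405.
Heating Assistance Credit: $349,800 is $4,800 into a $16,000 phase-out range, leaving 11,200/16,000 of the credit: $11,590 × 11,200/16,000 = $8,113.
Small Business Credit: income exceeds $324,400 by $25,400, which is 32 full-or-partial $800 increments; reduction = 32 × $90 = $2,880, leaving $1,260.
Total: $3,405 + $8,113 + $1,260 = $12,778.

$12,778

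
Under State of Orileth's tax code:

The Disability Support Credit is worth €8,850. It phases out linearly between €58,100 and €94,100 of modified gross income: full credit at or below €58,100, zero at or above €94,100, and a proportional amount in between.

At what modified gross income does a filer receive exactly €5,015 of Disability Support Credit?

€73,700

€5,015 is 5,015/8,850 of the full €8,850, so 3,835/8,850 of the €36,000 range has been used: income = €58,100 + €36,000 × 3,835/8,850 = €73,700.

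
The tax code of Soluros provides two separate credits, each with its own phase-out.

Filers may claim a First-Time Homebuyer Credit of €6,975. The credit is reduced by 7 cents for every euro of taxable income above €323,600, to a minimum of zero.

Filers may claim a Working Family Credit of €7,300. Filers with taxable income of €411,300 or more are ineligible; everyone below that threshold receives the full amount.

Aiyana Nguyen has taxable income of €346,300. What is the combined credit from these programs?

€12,686

First-Time Homebuyer Credit: 7% of the €22,700 excess over €323,600 is €1,589; credit = €6,975 − €1,589 = €5,386.
Working Family Credit: €346,300 is below the €411,300 cutoff, so the full €7,300 applies.
Total: €5,386 + €7,300 = €12,686.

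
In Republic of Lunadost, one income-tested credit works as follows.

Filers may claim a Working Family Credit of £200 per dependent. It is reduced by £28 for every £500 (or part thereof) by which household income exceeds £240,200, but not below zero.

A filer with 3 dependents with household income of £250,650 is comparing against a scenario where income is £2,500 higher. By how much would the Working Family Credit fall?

At £250,650 — base = 3 × £200 = £600. income exceeds £240,200 by £10,450, which is 21 full-or-partial £500 increments; reduction = 21 × £28 = £588, leaving £12.
At £253,150 — base = 3 × £200 = £600. income exceeds £240,200 by £12,950 → 26 increments × £28 = £728 ≥ base, so the credit is £0.
Lost: £12 − £0 = £12.

£12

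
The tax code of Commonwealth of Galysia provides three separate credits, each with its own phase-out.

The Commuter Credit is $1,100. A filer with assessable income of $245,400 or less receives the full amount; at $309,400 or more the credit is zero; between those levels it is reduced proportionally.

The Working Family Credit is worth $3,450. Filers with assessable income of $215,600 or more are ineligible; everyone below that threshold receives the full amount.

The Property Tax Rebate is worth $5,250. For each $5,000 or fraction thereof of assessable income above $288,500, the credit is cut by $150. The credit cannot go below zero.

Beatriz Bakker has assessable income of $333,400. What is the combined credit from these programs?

Commuter Credit: $333,400 is at or above $309,400, so the credit is $0.
Working Family Credit: $333,400 meets or exceeds the $215,600 cutoff, so the credit is $0.
Property Tax Rebate: income exceeds $288,500 by $44,900, which is 9 full-or-partial $5,000 increments; reduction = 9 × $150 = $1,350, leaving $3,900.
Total: $0 + $0 + $3,900 = $3,900.

$3,900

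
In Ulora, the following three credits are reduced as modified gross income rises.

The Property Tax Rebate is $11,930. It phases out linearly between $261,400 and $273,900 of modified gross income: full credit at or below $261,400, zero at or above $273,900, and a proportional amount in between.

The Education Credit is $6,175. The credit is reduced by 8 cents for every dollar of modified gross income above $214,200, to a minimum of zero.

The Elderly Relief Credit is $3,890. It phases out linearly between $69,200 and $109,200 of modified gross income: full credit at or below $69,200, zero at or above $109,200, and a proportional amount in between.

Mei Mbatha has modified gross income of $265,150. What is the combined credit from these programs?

$10,450

Property Tax Rebate: $265,150 is $3,750 into a $12,500 phase-out range, leaving 8,750/12,500 of the credit: $11,930 × 8,750/12,500 = $8,351.
Education Credit: 8% of the $50,950 excess over $214,200 is $4,076; credit = $6,175 − $4,076 = $2,099.
Elderly Relief Credit: $265,150 is at or above $109,200, so the credit is $0.
Total: $8,351 + $2,099 + $0 = $10,450.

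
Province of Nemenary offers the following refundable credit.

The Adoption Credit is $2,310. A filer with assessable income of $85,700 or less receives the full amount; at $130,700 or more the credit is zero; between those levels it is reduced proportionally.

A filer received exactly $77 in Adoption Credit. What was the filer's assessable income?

$77 is 77/2,310 of the full $2,310, so 2,233/2,310 of the $45,000 range has been used: income = $85,700 + $45,000 × 2,233/2,310 = $129,200.

$129,200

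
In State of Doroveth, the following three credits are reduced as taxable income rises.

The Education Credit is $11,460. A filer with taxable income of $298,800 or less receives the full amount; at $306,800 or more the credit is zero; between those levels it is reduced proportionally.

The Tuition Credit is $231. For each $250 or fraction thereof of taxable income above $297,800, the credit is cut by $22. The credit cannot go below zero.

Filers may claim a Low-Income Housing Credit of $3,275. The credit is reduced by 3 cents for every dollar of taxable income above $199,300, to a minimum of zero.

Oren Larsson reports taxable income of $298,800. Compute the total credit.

$11,893

Education Credit: $298,800 is at or below the $298,800 threshold, so the full $11,460 applies.
Tuition Credit: income exceeds $297,800 by $1,000, which is 4 full-or-partial $250 increments; reduction = 4 × $22 = $88, leaving $143.
Low-Income Housing Credit: 3% of the $99,500 excess over $199,300 is $2,985; credit = $3,275 − $2,985 = $290.
Total: $11,460 + $143 + $290 = $11,893.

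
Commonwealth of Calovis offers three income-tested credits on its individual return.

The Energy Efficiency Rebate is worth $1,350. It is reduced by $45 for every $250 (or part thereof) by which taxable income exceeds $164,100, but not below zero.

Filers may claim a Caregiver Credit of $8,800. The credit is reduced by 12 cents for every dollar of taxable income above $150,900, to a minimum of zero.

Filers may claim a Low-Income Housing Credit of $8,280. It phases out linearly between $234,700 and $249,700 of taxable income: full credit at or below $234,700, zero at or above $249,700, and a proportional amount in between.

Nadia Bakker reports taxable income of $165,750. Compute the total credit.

Energy Efficiency Rebate: income exceeds $164,100 by $1,650, which is 7 full-or-partial $250 increments; reduction = 7 × $45 = $315, leaving $1,035.
Caregiver Credit: 12% of the $14,850 excess over $150,900 is $1,782; credit = $8,800 − $1,782 = $7,018.
Low-Income Housing Credit: $165,750 is at or below the $234,700 threshold, so the full $8,280 applies.
Total: $1,035 + $7,018 + $8,280 = $16,333.

$16,333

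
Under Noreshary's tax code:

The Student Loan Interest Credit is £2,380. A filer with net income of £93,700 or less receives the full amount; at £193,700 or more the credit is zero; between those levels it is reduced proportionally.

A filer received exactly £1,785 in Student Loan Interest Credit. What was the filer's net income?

£1,785 is 1,785/2,380 of the full £2,380, so 595/2,380 of the £100,000 range has been used: income = £93,700 + £100,000 × 595/2,380 = £118,700.

£118,700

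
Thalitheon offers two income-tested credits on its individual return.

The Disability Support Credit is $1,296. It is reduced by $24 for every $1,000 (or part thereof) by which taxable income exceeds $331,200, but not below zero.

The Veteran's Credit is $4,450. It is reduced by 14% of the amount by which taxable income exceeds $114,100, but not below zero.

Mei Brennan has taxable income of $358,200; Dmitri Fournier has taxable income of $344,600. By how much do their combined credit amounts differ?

Mei ($358,200): Disability Support Credit: income exceeds $331,200 by $27,000, which is 27 full-or-partial $1,000 increments; reduction = 27 × $24 = $648, leaving $648. Veteran's Credit: 14% of the $244,100 excess over $114,100 is $34,174 ≥ base, so the credit is $0. total $648 + $0 = $648
Dmitri ($344,600): Disability Support Credit: income exceeds $331,200 by $13,400, which is 14 full-or-partial $1,000 increments; reduction = 14 × $24 = $336, leaving $960. Veteran's Credit: 14% of the $230,500 excess over $114,100 is $32,270 ≥ base, so the credit is $0. total $960 + $0 = $960
Difference: |$648 − $960| = $312.

$312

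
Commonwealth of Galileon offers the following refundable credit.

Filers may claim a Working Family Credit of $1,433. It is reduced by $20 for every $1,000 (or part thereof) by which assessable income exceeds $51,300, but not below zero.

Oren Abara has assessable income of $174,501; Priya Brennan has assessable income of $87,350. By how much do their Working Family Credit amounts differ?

$693

Oren ($174,501): Working Family Credit: income exceeds $51,300 by $123,201 → 124 increments × $20 = $2,480 ≥ base, so the credit is $0.
Priya ($87,350): Working Family Credit: income exceeds $51,300 by $36,050, which is 37 full-or-partial $1,000 increments; reduction = 37 × $20 = $740, leaving $693.
Difference: |$0 − $693| = $693.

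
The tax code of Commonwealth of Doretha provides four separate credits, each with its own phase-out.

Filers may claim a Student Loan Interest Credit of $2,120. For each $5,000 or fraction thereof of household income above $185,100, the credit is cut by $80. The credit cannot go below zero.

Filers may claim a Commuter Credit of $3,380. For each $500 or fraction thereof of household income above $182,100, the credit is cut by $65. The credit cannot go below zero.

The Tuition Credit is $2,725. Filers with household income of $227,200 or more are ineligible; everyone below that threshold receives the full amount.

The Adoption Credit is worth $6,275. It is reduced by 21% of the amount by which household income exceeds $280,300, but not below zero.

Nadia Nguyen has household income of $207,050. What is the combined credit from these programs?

$10,850

Student Loan Interest Credit: income exceeds $185,100 by $21,950, which is 5 full-or-partial $5,000 increments; reduction = 5 × $80 = $400, leaving $1,720.
Commuter Credit: income exceeds $182,100 by $24,950, which is 50 full-or-partial $500 increments; reduction = 50 × $65 = $3,250, leaving $130.
Tuition Credit: $207,050 is below the $227,200 cutoff, so the full $2,725 applies.
Adoption Credit: $207,050 is at or below the $280,300 threshold, so the full $6,275 applies.
Total: $1,720 + $130 + $2,725 + $6,275 = $10,850.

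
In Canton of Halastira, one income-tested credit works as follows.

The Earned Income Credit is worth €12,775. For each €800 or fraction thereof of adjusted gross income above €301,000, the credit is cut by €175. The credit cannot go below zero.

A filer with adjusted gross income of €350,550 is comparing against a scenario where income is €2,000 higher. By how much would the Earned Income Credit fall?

At €350,550 — income exceeds €301,000 by €49,550, which is 62 full-or-partial €800 increments; reduction = 62 × €175 = €10,850, leaving €1,925.
At €352,550 — income exceeds €301,000 by €51,550, which is 65 full-or-partial €800 increments; reduction = 65 × €175 = €11,375, leaving €1,400.
Lost: €1,925 − €1,400 = €525.

€525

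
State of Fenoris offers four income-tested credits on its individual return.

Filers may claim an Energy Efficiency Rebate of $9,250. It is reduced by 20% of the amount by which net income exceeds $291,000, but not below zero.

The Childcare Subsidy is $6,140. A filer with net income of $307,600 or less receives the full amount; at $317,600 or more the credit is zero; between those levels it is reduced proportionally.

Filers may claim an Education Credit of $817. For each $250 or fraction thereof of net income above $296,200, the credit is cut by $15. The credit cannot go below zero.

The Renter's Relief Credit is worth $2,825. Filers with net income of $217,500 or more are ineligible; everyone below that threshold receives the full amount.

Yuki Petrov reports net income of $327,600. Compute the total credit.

Energy Efficiency Rebate: 20% of the $36,600 excess over $291,000 is $7,320; credit = $9,250 − $7,320 = $1,930.
Childcare Subsidy: $327,600 is at or above $317,600, so the credit is $0.
Education Credit: income exceeds $296,200 by $31,400 → 126 increments × $15 = $1,890 ≥ base, so the credit is $0.
Renter's Relief Credit: $327,600 meets or exceeds the $217,500 cutoff, so the credit is $0.
Total: $1,930 + $0 + $0 + $0 = $1,930.

$1,930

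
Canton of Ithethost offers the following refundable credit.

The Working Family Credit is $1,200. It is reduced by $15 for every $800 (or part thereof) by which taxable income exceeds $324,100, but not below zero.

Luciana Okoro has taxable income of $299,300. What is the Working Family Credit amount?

Working Family Credit: $299,300 is at or below the $324,100 threshold, so the full $1,200 applies.

$1,200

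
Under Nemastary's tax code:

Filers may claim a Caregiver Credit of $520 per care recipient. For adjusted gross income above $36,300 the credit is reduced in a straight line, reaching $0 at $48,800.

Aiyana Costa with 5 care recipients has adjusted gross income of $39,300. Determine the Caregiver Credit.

$1,976

Caregiver Credit: base = 5 × $520 = $2,600. $39,300 is $3,000 into a $12,500 phase-out range, leaving 9,500/12,500 of the credit: $2,600 × 9,500/12,500 = $1,976.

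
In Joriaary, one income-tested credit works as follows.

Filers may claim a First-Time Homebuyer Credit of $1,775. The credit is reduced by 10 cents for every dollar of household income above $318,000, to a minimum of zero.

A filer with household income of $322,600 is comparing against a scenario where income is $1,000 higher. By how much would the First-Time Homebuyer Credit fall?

$100

At $322,600 — 10% of the $4,600 excess over $318,000 is $460; credit = $1,775 − $460 = $1,315.
At $323,600 — 10% of the $5,600 excess over $318,000 is $560; credit = $1,775 − $560 = $1,215.
Lost: $1,315 − $1,215 = $100.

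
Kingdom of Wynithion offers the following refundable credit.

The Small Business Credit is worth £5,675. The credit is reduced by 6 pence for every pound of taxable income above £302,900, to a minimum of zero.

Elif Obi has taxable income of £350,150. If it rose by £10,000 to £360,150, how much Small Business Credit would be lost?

£600

At £350,150 — 6% of the £47,250 excess over £302,900 is £2,835; credit = £5,675 − £2,835 = £2,840.
At £360,150 — 6% of the £57,250 excess over £302,900 is £3,435; credit = £5,675 − £3,435 = £2,240.
Lost: £2,840 − £2,240 = £600.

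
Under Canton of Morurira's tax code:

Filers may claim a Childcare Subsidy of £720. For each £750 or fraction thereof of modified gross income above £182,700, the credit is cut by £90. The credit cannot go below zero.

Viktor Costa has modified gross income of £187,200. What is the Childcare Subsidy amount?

£180

Childcare Subsidy: income exceeds £182,700 by £4,500, which is 6 full-or-partial £750 increments; reduction = 6 × £90 = £540, leaving £180.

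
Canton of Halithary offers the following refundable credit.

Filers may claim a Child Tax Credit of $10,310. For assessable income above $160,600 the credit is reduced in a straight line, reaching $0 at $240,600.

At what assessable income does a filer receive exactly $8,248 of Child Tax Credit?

$8,248 is 8,248/10,310 of the full $10,310, so 2,062/10,310 of the $80,000 range has been used: income = $160,600 + $80,000 × 2,062/10,310 = $176,600.

$176,600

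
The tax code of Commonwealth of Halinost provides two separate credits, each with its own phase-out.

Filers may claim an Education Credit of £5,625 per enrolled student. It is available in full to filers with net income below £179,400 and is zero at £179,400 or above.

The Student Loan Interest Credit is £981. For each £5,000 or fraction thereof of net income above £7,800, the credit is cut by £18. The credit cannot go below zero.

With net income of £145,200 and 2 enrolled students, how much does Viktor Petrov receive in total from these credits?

£11,727

Education Credit: base = 2 × £5,625 = £11,250. £145,200 is below the £179,400 cutoff, so the full £11,250 applies.
Student Loan Interest Credit: income exceeds £7,800 by £137,400, which is 28 full-or-partial £5,000 increments; reduction = 28 × £18 = £504, leaving £477.
Total: £11,250 + £477 = £11,727.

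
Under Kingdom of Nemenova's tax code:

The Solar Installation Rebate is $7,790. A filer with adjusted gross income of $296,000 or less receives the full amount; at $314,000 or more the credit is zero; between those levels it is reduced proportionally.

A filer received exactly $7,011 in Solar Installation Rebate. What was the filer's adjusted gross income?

$297,800

$7,011 is 7,011/7,790 of the full $7,790, so 779/7,790 of the $18,000 range has been used: income = $296,000 + $18,000 × 779/7,790 = $297,800.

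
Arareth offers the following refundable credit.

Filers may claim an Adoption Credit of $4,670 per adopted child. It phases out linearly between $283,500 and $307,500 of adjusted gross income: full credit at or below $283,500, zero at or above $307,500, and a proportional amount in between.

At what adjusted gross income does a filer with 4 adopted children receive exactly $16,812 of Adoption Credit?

$285,900

Full credit = 4 × $4,670 = $18,680.
$16,812 is 16,812/18,680 of the full $18,680, so 1,868/18,680 of the $24,000 range has been used: income = $283,500 + $24,000 × 1,868/18,680 = $285,900.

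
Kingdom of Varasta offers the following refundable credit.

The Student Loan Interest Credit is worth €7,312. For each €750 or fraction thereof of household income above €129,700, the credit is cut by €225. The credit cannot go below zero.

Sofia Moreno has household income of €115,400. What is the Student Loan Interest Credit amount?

€7,312

Student Loan Interest Credit: €115,400 is at or below the €129,700 threshold, so the full €7,312 applies.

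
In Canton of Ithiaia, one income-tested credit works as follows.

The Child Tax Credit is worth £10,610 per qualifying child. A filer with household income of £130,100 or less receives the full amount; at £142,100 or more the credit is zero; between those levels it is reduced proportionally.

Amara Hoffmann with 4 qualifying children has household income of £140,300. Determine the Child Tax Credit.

Child Tax Credit: base = 4 × £10,610 = £42,440. £140,300 is £10,200 into a £12,000 phase-out range, leaving 1,800/12,000 of the credit: £42,440 × 1,800/12,000 = £6,366.

£6,366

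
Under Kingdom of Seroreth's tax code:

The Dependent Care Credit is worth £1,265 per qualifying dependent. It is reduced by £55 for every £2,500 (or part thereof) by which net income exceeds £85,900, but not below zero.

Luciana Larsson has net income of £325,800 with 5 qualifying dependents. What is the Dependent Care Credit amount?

Dependent Care Credit: base = 5 × £1,265 = £6,325. income exceeds £85,900 by £239,900, which is 96 full-or-partial £2,500 increments; reduction = 96 × £55 = £5,280, leaving £1,045.

£1,045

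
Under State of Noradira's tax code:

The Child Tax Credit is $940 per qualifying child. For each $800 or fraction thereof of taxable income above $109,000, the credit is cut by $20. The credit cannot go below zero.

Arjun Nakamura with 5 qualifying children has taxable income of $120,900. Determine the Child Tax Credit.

$4,400

Child Tax Credit: base = 5 × $940 = $4,700. income exceeds $109,000 by $11,900, which is 15 full-or-partial $800 increments; reduction = 15 × $20 = $300, leaving $4,400.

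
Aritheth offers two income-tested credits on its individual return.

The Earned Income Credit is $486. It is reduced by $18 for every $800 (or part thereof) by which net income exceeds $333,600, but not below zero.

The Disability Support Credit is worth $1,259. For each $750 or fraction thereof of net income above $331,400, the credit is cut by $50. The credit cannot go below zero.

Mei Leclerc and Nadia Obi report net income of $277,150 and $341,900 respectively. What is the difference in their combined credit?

$898

Mei ($277,150): Earned Income Credit: $277,150 is at or below the $333,600 threshold, so the full $486 applies. Disability Support Credit: $277,150 is at or below the $331,400 threshold, so the full $1,259 applies. total $486 + $1,259 = $1,745
Nadia ($341,900): Earned Income Credit: income exceeds $333,600 by $8,300, which is 11 full-or-partial $800 increments; reduction = 11 × $18 = $198, leaving $288. Disability Support Credit: income exceeds $331,400 by $10,500, which is 14 full-or-partial $750 increments; reduction = 14 × $50 = $700, leaving $559. total $288 + $559 = $847
Difference: |$1,745 − $847| = $898.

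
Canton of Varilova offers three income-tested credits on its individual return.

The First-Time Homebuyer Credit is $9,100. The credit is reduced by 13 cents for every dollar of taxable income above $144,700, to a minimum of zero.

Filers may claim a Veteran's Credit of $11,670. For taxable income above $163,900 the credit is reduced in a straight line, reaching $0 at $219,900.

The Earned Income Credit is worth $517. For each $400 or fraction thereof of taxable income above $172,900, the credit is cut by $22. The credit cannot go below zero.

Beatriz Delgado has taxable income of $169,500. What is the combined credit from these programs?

$16,896

First-Time Homebuyer Credit: 13% of the $24,800 excess over $144,700 is $3,224; credit = $9,100 − $3,224 = $5,876.
Veteran's Credit: $169,500 is $5,600 into a $56,000 phase-out range, leaving 50,400/56,000 of the credit: $11,670 × 50,400/56,000 = $10,503.
Earned Income Credit: $169,500 is at or below the $172,900 threshold, so the full $517 applies.
Total: $5,876 + $10,503 + $517 = $16,896.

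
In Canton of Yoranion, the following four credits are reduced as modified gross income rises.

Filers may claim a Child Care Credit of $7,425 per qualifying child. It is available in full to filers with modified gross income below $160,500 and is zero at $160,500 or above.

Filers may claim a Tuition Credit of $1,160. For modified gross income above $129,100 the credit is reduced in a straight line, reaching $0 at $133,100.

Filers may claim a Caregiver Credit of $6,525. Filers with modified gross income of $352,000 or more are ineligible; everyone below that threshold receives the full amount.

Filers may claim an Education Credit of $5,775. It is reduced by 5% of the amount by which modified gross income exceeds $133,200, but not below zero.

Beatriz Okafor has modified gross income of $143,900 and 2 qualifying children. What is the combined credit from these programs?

Child Care Credit: base = 2 × $7,425 = $14,850. $143,900 is below the $160,500 cutoff, so the full $14,850 applies.
Tuition Credit: $143,900 is at or above $133,100, so the credit is $0.
Caregiver Credit: $143,900 is below the $352,000 cutoff, so the full $6,525 applies.
Education Credit: 5% of the $10,700 excess over $133,200 is $535; credit = $5,775 − $535 = $5,240.
Total: $14,850 + $0 + $6,525 + $5,240 = $26,615.

$26,615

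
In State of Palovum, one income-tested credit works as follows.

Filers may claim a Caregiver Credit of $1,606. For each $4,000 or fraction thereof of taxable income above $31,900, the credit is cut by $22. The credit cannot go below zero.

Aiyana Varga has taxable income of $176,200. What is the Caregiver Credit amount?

$792

Caregiver Credit: income exceeds $31,900 by $144,300, which is 37 full-or-partial $4,000 increments; reduction = 37 × $22 = $814, leaving $792.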